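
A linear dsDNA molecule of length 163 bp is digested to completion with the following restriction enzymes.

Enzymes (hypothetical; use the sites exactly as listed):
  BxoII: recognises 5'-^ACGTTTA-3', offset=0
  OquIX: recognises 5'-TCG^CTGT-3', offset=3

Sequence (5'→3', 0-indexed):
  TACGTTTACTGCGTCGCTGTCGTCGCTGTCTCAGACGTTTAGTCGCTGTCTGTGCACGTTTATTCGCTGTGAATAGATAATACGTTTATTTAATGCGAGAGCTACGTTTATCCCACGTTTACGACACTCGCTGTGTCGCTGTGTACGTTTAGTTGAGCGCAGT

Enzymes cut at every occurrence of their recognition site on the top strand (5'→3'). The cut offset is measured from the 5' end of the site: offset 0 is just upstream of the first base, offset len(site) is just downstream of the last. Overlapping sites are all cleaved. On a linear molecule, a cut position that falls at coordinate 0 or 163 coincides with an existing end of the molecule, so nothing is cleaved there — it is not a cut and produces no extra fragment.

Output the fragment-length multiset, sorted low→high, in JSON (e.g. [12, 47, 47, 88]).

Site scan:
  BxoII (ACGTTTA, off=0): starts [1, 34, 55, 81, 103, 114, 144] → cuts [1, 34, 55, 81, 103, 114, 144]
  OquIX (TCGCTGT, off=3): starts [13, 22, 42, 63, 127, 135] → cuts [16, 25, 45, 66, 130, 138]

All cut coordinates (distinct, sorted): [1, 16, 25, 34, 45, 55, 66, 81, 103, 114, 130, 138, 144]

Fragment lengths:
  [0,1): 1 bp
  [1,16): 15 bp
  [16,25): 9 bp
  [25,34): 9 bp
  [34,45): 11 bp
  [45,55): 10 bp
  [55,66): 11 bp
  [66,81): 15 bp
  [81,103): 22 bp
  [103,114): 11 bp
  [114,130): 16 bp
  [130,138): 8 bp
  [138,144): 6 bp
  [144,163): 19 bp

[1,6,8,9,9,10,11,11,11,15,15,16,19,22]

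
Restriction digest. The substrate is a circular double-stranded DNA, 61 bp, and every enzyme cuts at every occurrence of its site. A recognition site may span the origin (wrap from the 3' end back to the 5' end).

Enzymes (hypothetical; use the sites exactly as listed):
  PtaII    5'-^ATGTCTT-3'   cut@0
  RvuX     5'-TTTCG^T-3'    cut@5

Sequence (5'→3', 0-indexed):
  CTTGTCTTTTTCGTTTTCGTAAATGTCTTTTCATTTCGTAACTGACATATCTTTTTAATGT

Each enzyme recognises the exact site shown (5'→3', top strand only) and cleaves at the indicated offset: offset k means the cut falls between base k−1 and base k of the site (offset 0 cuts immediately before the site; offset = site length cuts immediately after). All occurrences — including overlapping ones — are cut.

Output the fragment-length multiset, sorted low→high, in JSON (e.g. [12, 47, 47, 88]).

[3,6,16,17,19]

Site scan:
  PtaII (ATGTCTT, off=0): starts [22, 57] → cuts [22, 57]
  RvuX (TTTCGT, off=5): starts [8, 14, 33] → cuts [13, 19, 38]

Pooled cuts: [13, 19, 22, 38, 57]

Fragments:
  13→19: 6 bp
  19→22: 3 bp
  22→38: 16 bp
  38→57: 19 bp
  57→13 (wrap): 61-57+13 = 17 bp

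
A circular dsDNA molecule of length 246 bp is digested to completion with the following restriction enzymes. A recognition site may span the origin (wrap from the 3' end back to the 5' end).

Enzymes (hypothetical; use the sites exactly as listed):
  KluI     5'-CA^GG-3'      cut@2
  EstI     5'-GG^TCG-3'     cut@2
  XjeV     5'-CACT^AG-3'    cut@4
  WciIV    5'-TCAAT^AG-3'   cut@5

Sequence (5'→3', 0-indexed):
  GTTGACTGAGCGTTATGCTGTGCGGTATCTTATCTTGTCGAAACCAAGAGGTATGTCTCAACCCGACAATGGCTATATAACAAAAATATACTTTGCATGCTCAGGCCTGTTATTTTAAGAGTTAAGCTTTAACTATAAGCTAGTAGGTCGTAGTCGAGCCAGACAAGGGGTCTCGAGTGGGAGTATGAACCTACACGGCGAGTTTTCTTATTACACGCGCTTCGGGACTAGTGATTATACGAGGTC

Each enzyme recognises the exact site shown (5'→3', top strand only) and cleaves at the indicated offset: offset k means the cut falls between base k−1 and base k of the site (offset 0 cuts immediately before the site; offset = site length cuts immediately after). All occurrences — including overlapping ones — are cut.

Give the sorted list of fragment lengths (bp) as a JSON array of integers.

Per-enzyme occurrences:
  KluI (CAGG, off=2): starts [101] → cuts [103]
  EstI (GGTCG, off=2): starts [145, 242] → cuts [147, 244]
  XjeV (CACTAG, off=4): no sites
  WciIV (TCAATAG, off=5): no sites

All cut coordinates (distinct, sorted): [103, 147, 244]

Fragments:
  103→147: 44 bp
  147→244: 97 bp
  244→103 (wrap): 246-244+103 = 105 bp

[44,97,105]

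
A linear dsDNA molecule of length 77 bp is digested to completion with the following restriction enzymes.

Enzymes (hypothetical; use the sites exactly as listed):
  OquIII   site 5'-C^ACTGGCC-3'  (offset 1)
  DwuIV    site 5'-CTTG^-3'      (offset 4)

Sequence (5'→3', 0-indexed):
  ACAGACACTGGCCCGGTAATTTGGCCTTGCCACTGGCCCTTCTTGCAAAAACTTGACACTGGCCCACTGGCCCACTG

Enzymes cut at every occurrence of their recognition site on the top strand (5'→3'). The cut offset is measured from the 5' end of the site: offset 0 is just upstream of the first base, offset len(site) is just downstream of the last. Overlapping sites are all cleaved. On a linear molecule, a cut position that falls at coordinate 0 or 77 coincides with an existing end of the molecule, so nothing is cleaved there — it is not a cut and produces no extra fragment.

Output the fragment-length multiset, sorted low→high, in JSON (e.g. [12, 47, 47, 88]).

[2,2,6,8,10,12,14,23]

Site scan:
  OquIII (CACTGGCC, off=1): starts [5, 30, 56, 64] → cuts [6, 31, 57, 65]
  DwuIV (CTTG, off=4): starts [25, 41, 51] → cuts [29, 45, 55]

Pooled cuts: [6, 29, 31, 45, 55, 57, 65]

Fragments:
  [0,6): 6 bp
  [6,29): 23 bp
  [29,31): 2 bp
  [31,45): 14 bp
  [45,55): 10 bp
  [55,57): 2 bp
  [57,65): 8 bp
  [65,77): 12 bp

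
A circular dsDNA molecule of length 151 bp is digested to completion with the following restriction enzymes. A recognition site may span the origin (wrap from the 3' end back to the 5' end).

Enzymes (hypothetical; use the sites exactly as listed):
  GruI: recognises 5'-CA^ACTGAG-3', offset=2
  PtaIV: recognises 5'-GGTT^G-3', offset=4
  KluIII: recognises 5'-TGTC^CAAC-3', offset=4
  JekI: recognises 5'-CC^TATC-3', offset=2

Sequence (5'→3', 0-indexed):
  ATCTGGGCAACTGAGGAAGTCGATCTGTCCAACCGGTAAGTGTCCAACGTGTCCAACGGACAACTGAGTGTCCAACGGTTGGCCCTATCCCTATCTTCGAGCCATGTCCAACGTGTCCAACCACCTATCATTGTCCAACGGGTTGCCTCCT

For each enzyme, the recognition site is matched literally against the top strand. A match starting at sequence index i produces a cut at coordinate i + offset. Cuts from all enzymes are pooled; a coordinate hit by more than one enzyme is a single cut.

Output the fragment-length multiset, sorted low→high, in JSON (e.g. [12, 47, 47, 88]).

[5,6,6,8,8,9,9,9,9,10,10,10,15,17,20]

Site scan:
  GruI CAACTGAG/2: at [7, 60] ⇒ [9, 62]
  PtaIV GGTTG/4: at [76, 140] ⇒ [80, 144]
  KluIII TGTCCAAC/4: at [25, 40, 49, 68, 104, 113, 131] ⇒ [29, 44, 53, 72, 108, 117, 135]
  JekI CCTATC/2: at [83, 89, 123, 148] ⇒ [85, 91, 125, 150]

All cut coordinates (distinct, sorted): [9, 29, 44, 53, 62, 72, 80, 85, 91, 108, 117, 125, 135, 144, 150]

Fragments:
  9→29: 20 bp
  29→44: 15 bp
  44→53: 9 bp
  53→62: 9 bp
  62→72: 10 bp
  72→80: 8 bp
  80→85: 5 bp
  85→91: 6 bp
  91→108: 17 bp
  108→117: 9 bp
  117→125: 8 bp
  125→135: 10 bp
  135→144: 9 bp
  144→150: 6 bp
  150→9 (wrap): 151-150+9 = 10 bp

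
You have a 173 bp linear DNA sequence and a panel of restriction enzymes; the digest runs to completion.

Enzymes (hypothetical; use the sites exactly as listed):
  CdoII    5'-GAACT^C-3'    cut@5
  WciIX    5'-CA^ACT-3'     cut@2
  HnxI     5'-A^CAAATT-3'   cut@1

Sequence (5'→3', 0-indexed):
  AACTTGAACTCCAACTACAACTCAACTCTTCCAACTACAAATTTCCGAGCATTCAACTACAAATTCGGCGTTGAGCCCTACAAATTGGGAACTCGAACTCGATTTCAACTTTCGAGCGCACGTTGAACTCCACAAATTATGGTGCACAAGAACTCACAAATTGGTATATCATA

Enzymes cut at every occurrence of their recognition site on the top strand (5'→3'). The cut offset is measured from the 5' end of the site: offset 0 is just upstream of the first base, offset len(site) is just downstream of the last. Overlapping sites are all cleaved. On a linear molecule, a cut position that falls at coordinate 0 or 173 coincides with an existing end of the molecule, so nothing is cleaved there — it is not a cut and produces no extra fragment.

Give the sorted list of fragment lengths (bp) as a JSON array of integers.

Scan for sites:
  CdoII GAACTC/5: at [5, 88, 94, 124, 149] ⇒ [10, 93, 99, 129, 154]
  WciIX CAACT/2: at [11, 17, 22, 31, 53, 105] ⇒ [13, 19, 24, 33, 55, 107]
  HnxI ACAAATT/1: at [36, 58, 79, 131, 155] ⇒ [37, 59, 80, 132, 156]

Pooled cuts: [10, 13, 19, 24, 33, 37, 55, 59, 80, 93, 99, 107, 129, 132, 154, 156]

Fragment lengths:
  [0,10): 10 bp
  [10,13): 3 bp
  [13,19): 6 bp
  [19,24): 5 bp
  [24,33): 9 bp
  [33,37): 4 bp
  [37,55): 18 bp
  [55,59): 4 bp
  [59,80): 21 bp
  [80,93): 13 bp
  [93,99): 6 bp
  [99,107): 8 bp
  [107,129): 22 bp
  [129,132): 3 bp
  [132,154): 22 bp
  [154,156): 2 bp
  [156,173): 17 bp

[2,3,3,4,4,5,6,6,8,9,10,13,17,18,21,22,22]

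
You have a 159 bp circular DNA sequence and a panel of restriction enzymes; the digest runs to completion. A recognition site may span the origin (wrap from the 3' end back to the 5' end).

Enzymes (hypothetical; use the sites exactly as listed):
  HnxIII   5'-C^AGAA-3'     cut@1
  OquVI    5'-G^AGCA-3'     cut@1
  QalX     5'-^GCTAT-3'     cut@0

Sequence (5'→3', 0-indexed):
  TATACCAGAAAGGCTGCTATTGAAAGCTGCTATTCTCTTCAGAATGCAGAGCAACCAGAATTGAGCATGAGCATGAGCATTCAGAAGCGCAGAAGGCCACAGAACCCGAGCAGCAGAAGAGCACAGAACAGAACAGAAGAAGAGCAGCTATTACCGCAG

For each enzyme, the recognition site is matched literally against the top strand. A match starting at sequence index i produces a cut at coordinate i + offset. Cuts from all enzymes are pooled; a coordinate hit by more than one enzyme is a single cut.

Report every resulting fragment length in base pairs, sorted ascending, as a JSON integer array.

Scan for sites:
  HnxIII CAGAA/1: at [5, 39, 55, 81, 89, 99, 113, 123, 128, 133] ⇒ [6, 40, 56, 82, 90, 100, 114, 124, 129, 134]
  OquVI GAGCA/1: at [48, 62, 68, 74, 107, 118, 141] ⇒ [49, 63, 69, 75, 108, 119, 142]
  QalX GCTAT/0: at [15, 28, 146] ⇒ [15, 28, 146]

All cut coordinates (distinct, sorted): [6, 15, 28, 40, 49, 56, 63, 69, 75, 82, 90, 100, 108, 114, 119, 124, 129, 134, 142, 146]

Fragment lengths:
  6→15: 9 bp
  15→28: 13 bp
  28→40: 12 bp
  40→49: 9 bp
  49→56: 7 bp
  56→63: 7 bp
  63→69: 6 bp
  69→75: 6 bp
  75→82: 7 bp
  82→90: 8 bp
  90→100: 10 bp
  100→108: 8 bp
  108→114: 6 bp
  114→119: 5 bp
  119→124: 5 bp
  124→129: 5 bp
  129→134: 5 bp
  134→142: 8 bp
  142→146: 4 bp
  146→6 (wrap): 159-146+6 = 19 bp

[4,5,5,5,5,6,6,6,7,7,7,8,8,8,9,9,10,12,13,19]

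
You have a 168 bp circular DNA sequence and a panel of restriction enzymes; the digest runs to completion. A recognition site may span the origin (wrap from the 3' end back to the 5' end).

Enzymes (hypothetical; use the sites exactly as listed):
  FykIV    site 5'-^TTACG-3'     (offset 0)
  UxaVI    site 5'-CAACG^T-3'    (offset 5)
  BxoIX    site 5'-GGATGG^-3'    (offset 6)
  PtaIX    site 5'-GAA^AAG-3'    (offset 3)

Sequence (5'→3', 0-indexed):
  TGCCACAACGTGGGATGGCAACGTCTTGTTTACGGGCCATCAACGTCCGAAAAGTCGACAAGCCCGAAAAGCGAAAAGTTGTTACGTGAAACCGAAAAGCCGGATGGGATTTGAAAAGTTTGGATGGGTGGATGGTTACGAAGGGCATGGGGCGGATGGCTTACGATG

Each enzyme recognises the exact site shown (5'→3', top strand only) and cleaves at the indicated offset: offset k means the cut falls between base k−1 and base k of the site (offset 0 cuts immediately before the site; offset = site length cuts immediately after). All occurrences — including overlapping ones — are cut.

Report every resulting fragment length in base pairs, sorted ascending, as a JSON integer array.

Scan for sites:
  FykIV (TTACG, off=0): starts [29, 81, 135, 160] → cuts [29, 81, 135, 160]
  UxaVI (CAACGT, off=5): starts [5, 18, 40] → cuts [10, 23, 45]
  BxoIX (GGATGG, off=6): starts [12, 101, 121, 129, 153] → cuts [18, 107, 127, 135, 159]
  PtaIX (GAAAAG, off=3): starts [48, 65, 72, 93, 112] → cuts [51, 68, 75, 96, 115]

Pooled cuts: [10, 18, 23, 29, 45, 51, 68, 75, 81, 96, 107, 115, 127, 135, 159, 160]

Fragment lengths:
  10→18: 8 bp
  18→23: 5 bp
  23→29: 6 bp
  29→45: 16 bp
  45→51: 6 bp
  51→68: 17 bp
  68→75: 7 bp
  75→81: 6 bp
  81→96: 15 bp
  96→107: 11 bp
  107→115: 8 bp
  115→127: 12 bp
  127→135: 8 bp
  135→159: 24 bp
  159→160: 1 bp
  160→10 (wrap): 168-160+10 = 18 bp

[1,5,6,6,6,7,8,8,8,11,12,15,16,17,18,24]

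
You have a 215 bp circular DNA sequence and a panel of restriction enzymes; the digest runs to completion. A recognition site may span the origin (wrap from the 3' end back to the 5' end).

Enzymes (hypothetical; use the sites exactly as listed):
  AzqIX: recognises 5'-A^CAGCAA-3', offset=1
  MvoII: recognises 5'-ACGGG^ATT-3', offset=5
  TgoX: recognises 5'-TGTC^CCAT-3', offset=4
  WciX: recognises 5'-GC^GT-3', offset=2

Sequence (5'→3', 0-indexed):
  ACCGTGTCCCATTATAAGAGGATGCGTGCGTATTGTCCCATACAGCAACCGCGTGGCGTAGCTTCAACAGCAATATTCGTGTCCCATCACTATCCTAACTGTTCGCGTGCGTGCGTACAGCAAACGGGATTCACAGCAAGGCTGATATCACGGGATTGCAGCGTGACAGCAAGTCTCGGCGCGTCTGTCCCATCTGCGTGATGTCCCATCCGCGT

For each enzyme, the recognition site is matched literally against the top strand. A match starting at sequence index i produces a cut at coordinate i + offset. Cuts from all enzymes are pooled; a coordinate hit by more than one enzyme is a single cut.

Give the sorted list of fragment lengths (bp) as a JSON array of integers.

[3,4,4,4,4,5,5,5,7,8,8,8,8,8,10,10,10,11,16,16,17,21,23]

Per-enzyme occurrences:
  AzqIX ACAGCAA/1: at [41, 66, 116, 132, 165] ⇒ [42, 67, 117, 133, 166]
  MvoII ACGGGATT/5: at [123, 149] ⇒ [128, 154]
  TgoX TGTCCCAT/4: at [4, 33, 79, 185, 201] ⇒ [8, 37, 83, 189, 205]
  WciX GCGT/2: at [23, 27, 50, 55, 104, 108, 112, 160, 180, 195, 211] ⇒ [25, 29, 52, 57, 106, 110, 114, 162, 182, 197, 213]

Pooled cuts: [8, 25, 29, 37, 42, 52, 57, 67, 83, 106, 110, 114, 117, 128, 133, 154, 162, 166, 182, 189, 197, 205, 213]

Fragments:
  8→25: 17 bp
  25→29: 4 bp
  29→37: 8 bp
  37→42: 5 bp
  42→52: 10 bp
  52→57: 5 bp
  57→67: 10 bp
  67→83: 16 bp
  83→106: 23 bp
  106→110: 4 bp
  110→114: 4 bp
  114→117: 3 bp
  117→128: 11 bp
  128→133: 5 bp
  133→154: 21 bp
  154→162: 8 bp
  162→166: 4 bp
  166→182: 16 bp
  182→189: 7 bp
  189→197: 8 bp
  197→205: 8 bp
  205→213: 8 bp
  213→8 (wrap): 215-213+8 = 10 bp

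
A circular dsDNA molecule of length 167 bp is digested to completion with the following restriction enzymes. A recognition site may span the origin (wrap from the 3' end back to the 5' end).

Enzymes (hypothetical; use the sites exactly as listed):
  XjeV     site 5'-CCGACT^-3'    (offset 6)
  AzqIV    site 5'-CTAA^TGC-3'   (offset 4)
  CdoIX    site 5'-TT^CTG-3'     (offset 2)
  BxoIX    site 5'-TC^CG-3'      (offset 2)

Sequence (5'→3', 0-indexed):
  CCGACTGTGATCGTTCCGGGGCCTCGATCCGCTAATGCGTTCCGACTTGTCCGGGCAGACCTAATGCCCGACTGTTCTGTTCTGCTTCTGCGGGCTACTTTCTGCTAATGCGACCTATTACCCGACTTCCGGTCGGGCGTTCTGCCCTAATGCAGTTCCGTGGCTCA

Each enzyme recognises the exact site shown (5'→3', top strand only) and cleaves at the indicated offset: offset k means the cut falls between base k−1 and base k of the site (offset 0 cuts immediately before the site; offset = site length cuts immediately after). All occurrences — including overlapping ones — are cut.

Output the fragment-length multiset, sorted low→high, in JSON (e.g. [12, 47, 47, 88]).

[2,3,4,5,5,6,6,7,7,8,9,9,10,12,13,13,14,15,19]

Per-enzyme occurrences:
  XjeV (CCGACT, off=6): starts [0, 41, 67, 121] → cuts [6, 47, 73, 127]
  AzqIV (CTAATGC, off=4): starts [31, 60, 104, 146] → cuts [35, 64, 108, 150]
  CdoIX (TTCTG, off=2): starts [74, 79, 85, 99, 139] → cuts [76, 81, 87, 101, 141]
  BxoIX (TCCG, off=2): starts [14, 27, 40, 49, 127, 156] → cuts [16, 29, 42, 51, 129, 158]

All cut coordinates (distinct, sorted): [6, 16, 29, 35, 42, 47, 51, 64, 73, 76, 81, 87, 101, 108, 127, 129, 141, 150, 158]

Fragment lengths:
  6→16: 10 bp
  16→29: 13 bp
  29→35: 6 bp
  35→42: 7 bp
  42→47: 5 bp
  47→51: 4 bp
  51→64: 13 bp
  64→73: 9 bp
  73→76: 3 bp
  76→81: 5 bp
  81→87: 6 bp
  87→101: 14 bp
  101→108: 7 bp
  108→127: 19 bp
  127→129: 2 bp
  129→141: 12 bp
  141→150: 9 bp
  150→158: 8 bp
  158→6 (wrap): 167-158+6 = 15 bp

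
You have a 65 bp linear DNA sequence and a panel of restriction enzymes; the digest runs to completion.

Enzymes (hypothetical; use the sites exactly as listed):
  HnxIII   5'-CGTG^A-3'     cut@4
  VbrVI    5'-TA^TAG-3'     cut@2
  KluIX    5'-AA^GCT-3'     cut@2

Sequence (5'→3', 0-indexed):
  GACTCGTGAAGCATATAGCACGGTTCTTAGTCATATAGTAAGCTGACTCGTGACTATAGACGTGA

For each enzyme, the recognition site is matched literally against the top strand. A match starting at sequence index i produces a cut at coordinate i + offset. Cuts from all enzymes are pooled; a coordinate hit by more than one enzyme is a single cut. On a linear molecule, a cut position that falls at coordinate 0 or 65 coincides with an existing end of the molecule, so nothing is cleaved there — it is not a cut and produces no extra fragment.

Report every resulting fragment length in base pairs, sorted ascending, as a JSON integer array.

Scan for sites:
  HnxIII (CGTGA, off=4): starts [4, 48, 60] → cuts [8, 52, 64]
  VbrVI (TATAG, off=2): starts [13, 33, 54] → cuts [15, 35, 56]
  KluIX (AAGCT, off=2): starts [39] → cuts [41]

All cut coordinates (distinct, sorted): [8, 15, 35, 41, 52, 56, 64]

Fragments:
  [0,8): 8 bp
  [8,15): 7 bp
  [15,35): 20 bp
  [35,41): 6 bp
  [41,52): 11 bp
  [52,56): 4 bp
  [56,64): 8 bp
  [64,65): 1 bp

[1,4,6,7,8,8,11,20]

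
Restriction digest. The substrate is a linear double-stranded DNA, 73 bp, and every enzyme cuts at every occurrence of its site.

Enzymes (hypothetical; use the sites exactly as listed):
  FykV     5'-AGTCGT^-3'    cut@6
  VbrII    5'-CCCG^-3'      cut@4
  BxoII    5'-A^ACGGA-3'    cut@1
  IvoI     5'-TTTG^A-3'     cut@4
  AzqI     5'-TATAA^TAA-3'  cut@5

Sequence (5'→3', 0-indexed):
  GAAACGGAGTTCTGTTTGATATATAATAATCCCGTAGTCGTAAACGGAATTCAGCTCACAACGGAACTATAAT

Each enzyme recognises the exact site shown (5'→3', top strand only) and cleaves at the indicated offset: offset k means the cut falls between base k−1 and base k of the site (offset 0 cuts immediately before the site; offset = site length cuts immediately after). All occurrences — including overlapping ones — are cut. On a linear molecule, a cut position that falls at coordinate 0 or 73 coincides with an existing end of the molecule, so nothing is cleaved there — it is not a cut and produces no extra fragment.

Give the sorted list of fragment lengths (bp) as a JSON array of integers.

[2,3,7,8,8,13,15,17]

Per-enzyme occurrences:
  FykV AGTCGT/6: at [35] ⇒ [41]
  VbrII CCCG/4: at [30] ⇒ [34]
  BxoII AACGGA/1: at [2, 42, 59] ⇒ [3, 43, 60]
  IvoI TTTGA/4: at [14] ⇒ [18]
  AzqI TATAATAA/5: at [21] ⇒ [26]

Pooled cuts: [3, 18, 26, 34, 41, 43, 60]

Fragment lengths:
  [0,3): 3 bp
  [3,18): 15 bp
  [18,26): 8 bp
  [26,34): 8 bp
  [34,41): 7 bp
  [41,43): 2 bp
  [43,60): 17 bp
  [60,73): 13 bp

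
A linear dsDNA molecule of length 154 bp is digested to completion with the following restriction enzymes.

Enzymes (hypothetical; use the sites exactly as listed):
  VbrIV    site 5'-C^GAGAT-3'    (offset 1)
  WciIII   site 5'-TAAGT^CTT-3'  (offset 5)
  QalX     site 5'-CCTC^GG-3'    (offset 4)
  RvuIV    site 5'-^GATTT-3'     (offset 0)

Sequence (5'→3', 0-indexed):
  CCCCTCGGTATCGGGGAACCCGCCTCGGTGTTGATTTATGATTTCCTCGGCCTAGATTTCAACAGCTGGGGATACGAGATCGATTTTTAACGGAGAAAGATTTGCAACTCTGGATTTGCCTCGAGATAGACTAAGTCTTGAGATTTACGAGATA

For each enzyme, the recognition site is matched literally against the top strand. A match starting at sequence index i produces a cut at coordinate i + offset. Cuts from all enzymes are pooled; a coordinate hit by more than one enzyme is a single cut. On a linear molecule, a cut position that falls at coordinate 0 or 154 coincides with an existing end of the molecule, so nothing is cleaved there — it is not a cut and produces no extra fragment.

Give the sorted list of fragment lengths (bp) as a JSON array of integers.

[5,6,6,6,6,6,7,7,9,10,14,14,17,20,21]

Site scan:
  VbrIV CGAGAT/1: at [74, 121, 147] ⇒ [75, 122, 148]
  WciIII TAAGTCTT/5: at [131] ⇒ [136]
  QalX CCTCGG/4: at [2, 22, 44] ⇒ [6, 26, 48]
  RvuIV GATTT/0: at [32, 39, 54, 81, 98, 112, 141] ⇒ [32, 39, 54, 81, 98, 112, 141]

Pooled cuts: [6, 26, 32, 39, 48, 54, 75, 81, 98, 112, 122, 136, 141, 148]

Fragment lengths:
  [0,6): 6 bp
  [6,26): 20 bp
  [26,32): 6 bp
  [32,39): 7 bp
  [39,48): 9 bp
  [48,54): 6 bp
  [54,75): 21 bp
  [75,81): 6 bp
  [81,98): 17 bp
  [98,112): 14 bp
  [112,122): 10 bp
  [122,136): 14 bp
  [136,141): 5 bp
  [141,148): 7 bp
  [148,154): 6 bp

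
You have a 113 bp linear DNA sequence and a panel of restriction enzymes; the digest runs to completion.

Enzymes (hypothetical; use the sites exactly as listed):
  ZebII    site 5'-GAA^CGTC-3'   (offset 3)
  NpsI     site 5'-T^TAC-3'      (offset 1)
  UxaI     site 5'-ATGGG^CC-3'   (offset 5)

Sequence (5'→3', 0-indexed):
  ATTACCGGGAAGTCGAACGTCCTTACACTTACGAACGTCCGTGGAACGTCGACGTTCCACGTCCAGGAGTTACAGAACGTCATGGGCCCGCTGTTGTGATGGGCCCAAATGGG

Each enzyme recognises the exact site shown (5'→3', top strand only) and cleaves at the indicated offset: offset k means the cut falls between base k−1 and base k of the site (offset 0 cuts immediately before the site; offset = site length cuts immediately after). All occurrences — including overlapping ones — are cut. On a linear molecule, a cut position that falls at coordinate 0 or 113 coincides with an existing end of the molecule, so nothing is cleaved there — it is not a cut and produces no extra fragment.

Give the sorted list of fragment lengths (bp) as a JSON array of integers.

Scan for sites:
  ZebII (GAACGTC, off=3): starts [14, 32, 43, 74] → cuts [17, 35, 46, 77]
  NpsI (TTAC, off=1): starts [1, 22, 28, 69] → cuts [2, 23, 29, 70]
  UxaI (ATGGGCC, off=5): starts [81, 98] → cuts [86, 103]

Pooled cuts: [2, 17, 23, 29, 35, 46, 70, 77, 86, 103]

Fragments:
  [0,2): 2 bp
  [2,17): 15 bp
  [17,23): 6 bp
  [23,29): 6 bp
  [29,35): 6 bp
  [35,46): 11 bp
  [46,70): 24 bp
  [70,77): 7 bp
  [77,86): 9 bp
  [86,103): 17 bp
  [103,113): 10 bp

[2,6,6,6,7,9,10,11,15,17,24]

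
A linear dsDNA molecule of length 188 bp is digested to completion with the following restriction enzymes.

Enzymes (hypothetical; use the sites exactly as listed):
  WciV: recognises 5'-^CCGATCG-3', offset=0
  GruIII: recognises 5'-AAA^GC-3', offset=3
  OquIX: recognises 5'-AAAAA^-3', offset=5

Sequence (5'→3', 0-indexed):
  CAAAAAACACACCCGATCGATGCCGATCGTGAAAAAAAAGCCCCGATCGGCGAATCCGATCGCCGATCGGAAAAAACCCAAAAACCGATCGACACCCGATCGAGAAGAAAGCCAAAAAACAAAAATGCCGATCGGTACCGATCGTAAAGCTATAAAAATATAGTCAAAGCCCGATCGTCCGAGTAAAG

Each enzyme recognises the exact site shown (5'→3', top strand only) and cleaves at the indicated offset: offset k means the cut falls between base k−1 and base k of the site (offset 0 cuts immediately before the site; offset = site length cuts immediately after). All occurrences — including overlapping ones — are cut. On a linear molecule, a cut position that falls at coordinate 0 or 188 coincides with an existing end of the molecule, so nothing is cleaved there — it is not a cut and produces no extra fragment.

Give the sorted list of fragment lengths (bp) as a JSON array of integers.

Site scan:
  WciV CCGATCG/0: at [12, 22, 42, 55, 62, 84, 95, 127, 137, 170] ⇒ [12, 22, 42, 55, 62, 84, 95, 127, 137, 170]
  GruIII AAAGC/3: at [36, 107, 145, 165] ⇒ [39, 110, 148, 168]
  OquIX AAAAA/5: at [1, 2, 31, 32, 33, 34, 70, 71, 79, 113, 114, 120, 153] ⇒ [6, 7, 36, 37, 38, 39, 75, 76, 84, 118, 119, 125, 158]

All cut coordinates (distinct, sorted): [6, 7, 12, 22, 36, 37, 38, 39, 42, 55, 62, 75, 76, 84, 95, 110, 118, 119, 125, 127, 137, 148, 158, 168, 170]

Fragments:
  [0,6): 6 bp
  [6,7): 1 bp
  [7,12): 5 bp
  [12,22): 10 bp
  [22,36): 14 bp
  [36,37): 1 bp
  [37,38): 1 bp
  [38,39): 1 bp
  [39,42): 3 bp
  [42,55): 13 bp
  [55,62): 7 bp
  [62,75): 13 bp
  [75,76): 1 bp
  [76,84): 8 bp
  [84,95): 11 bp
  [95,110): 15 bp
  [110,118): 8 bp
  [118,119): 1 bp
  [119,125): 6 bp
  [125,127): 2 bp
  [127,137): 10 bp
  [137,148): 11 bp
  [148,158): 10 bp
  [158,168): 10 bp
  [168,170): 2 bp
  [170,188): 18 bp

[1,1,1,1,1,1,2,2,3,5,6,6,7,8,8,10,10,10,10,11,11,13,13,14,15,18]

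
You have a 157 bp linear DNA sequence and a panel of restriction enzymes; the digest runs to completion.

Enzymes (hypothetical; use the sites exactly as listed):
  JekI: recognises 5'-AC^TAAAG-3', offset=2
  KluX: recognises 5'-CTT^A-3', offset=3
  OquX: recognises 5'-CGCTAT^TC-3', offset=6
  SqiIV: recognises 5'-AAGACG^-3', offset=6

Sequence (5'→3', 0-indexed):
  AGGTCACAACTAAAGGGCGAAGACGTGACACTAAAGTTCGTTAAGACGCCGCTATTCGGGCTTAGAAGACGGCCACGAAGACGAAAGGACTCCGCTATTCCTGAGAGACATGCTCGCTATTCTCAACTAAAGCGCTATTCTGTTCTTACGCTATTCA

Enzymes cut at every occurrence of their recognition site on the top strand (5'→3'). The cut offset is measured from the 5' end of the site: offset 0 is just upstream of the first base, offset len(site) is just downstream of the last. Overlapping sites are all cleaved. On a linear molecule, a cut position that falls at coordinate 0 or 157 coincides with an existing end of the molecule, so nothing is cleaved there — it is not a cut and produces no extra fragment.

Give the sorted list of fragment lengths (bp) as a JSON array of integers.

[3,6,7,7,7,8,8,9,10,11,12,15,15,17,22]

Site scan:
  JekI ACTAAAG/2: at [8, 29, 125] ⇒ [10, 31, 127]
  KluX CTTA/3: at [60, 144] ⇒ [63, 147]
  OquX CGCTATTC/6: at [49, 92, 114, 132, 148] ⇒ [55, 98, 120, 138, 154]
  SqiIV AAGACG/6: at [19, 42, 65, 77] ⇒ [25, 48, 71, 83]

Pooled cuts: [10, 25, 31, 48, 55, 63, 71, 83, 98, 120, 127, 138, 147, 154]

Fragment lengths:
  [0,10): 10 bp
  [10,25): 15 bp
  [25,31): 6 bp
  [31,48): 17 bp
  [48,55): 7 bp
  [55,63): 8 bp
  [63,71): 8 bp
  [71,83): 12 bp
  [83,98): 15 bp
  [98,120): 22 bp
  [120,127): 7 bp
  [127,138): 11 bp
  [138,147): 9 bp
  [147,154): 7 bp
  [154,157): 3 bp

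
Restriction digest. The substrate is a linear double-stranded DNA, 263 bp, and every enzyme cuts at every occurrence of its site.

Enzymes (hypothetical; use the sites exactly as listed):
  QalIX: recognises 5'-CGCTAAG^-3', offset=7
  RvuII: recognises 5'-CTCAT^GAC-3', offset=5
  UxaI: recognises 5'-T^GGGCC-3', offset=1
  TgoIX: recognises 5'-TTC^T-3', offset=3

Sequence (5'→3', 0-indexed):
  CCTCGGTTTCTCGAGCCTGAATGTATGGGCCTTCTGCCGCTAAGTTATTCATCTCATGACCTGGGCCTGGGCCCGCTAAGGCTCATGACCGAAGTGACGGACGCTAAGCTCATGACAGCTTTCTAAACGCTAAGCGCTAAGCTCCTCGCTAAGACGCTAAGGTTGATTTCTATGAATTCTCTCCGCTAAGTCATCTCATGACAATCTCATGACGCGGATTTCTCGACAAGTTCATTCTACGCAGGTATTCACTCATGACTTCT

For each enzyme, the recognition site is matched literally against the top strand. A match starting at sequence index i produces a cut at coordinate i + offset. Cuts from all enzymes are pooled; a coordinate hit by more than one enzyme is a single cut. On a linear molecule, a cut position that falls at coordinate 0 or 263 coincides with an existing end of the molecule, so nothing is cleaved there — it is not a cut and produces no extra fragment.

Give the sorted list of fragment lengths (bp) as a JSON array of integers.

[1,5,5,6,6,6,7,8,8,9,9,9,10,10,10,11,11,11,12,12,12,13,15,16,19,22]

Scan for sites:
  QalIX CGCTAAG/7: at [37, 73, 101, 127, 134, 146, 154, 183] ⇒ [44, 80, 108, 134, 141, 153, 161, 190]
  RvuII CTCATGAC/5: at [52, 81, 108, 194, 205, 251] ⇒ [57, 86, 113, 199, 210, 256]
  UxaI TGGGCC/1: at [25, 61, 67] ⇒ [26, 62, 68]
  TgoIX TTCT/3: at [7, 31, 120, 167, 176, 219, 234, 259] ⇒ [10, 34, 123, 170, 179, 222, 237, 262]

Pooled cuts: [10, 26, 34, 44, 57, 62, 68, 80, 86, 108, 113, 123, 134, 141, 153, 161, 170, 179, 190, 199, 210, 222, 237, 256, 262]

Fragment lengths:
  [0,10): 10 bp
  [10,26): 16 bp
  [26,34): 8 bp
  [34,44): 10 bp
  [44,57): 13 bp
  [57,62): 5 bp
  [62,68): 6 bp
  [68,80): 12 bp
  [80,86): 6 bp
  [86,108): 22 bp
  [108,113): 5 bp
  [113,123): 10 bp
  [123,134): 11 bp
  [134,141): 7 bp
  [141,153): 12 bp
  [153,161): 8 bp
  [161,170): 9 bp
  [170,179): 9 bp
  [179,190): 11 bp
  [190,199): 9 bp
  [199,210): 11 bp
  [210,222): 12 bp
  [222,237): 15 bp
  [237,256): 19 bp
  [256,262): 6 bp
  [262,263): 1 bp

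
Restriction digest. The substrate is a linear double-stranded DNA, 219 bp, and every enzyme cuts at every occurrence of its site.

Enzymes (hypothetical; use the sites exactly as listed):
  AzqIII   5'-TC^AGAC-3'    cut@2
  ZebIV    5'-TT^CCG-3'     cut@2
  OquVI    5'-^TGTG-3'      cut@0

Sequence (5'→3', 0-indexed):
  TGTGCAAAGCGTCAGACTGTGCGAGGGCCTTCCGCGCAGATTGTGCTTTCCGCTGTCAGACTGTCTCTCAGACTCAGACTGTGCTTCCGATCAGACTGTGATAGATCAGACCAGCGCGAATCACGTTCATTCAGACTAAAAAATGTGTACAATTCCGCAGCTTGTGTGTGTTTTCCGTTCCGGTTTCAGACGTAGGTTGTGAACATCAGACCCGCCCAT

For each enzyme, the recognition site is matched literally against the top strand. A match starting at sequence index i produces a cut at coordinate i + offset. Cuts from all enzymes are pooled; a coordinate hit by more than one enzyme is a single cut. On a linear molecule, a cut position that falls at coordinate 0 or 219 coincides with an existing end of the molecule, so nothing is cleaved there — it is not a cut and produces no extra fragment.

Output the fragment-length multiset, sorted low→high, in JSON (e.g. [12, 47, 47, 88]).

[2,2,4,4,4,5,6,6,7,8,8,8,8,8,10,10,10,11,11,11,12,12,13,14,25]

Per-enzyme occurrences:
  AzqIII TCAGAC/2: at [11, 55, 67, 73, 90, 105, 130, 185, 205] ⇒ [13, 57, 69, 75, 92, 107, 132, 187, 207]
  ZebIV TTCCG/2: at [29, 47, 84, 152, 172, 177] ⇒ [31, 49, 86, 154, 174, 179]
  OquVI TGTG/0: at [0, 17, 41, 79, 96, 143, 162, 164, 166, 197] ⇒ [17, 41, 79, 96, 143, 162, 164, 166, 197] (position 0 is a terminus of the linear molecule — no cut)

Pooled cuts: [13, 17, 31, 41, 49, 57, 69, 75, 79, 86, 92, 96, 107, 132, 143, 154, 162, 164, 166, 174, 179, 187, 197, 207]

Fragment lengths:
  [0,13): 13 bp
  [13,17): 4 bp
  [17,31): 14 bp
  [31,41): 10 bp
  [41,49): 8 bp
  [49,57): 8 bp
  [57,69): 12 bp
  [69,75): 6 bp
  [75,79): 4 bp
  [79,86): 7 bp
  [86,92): 6 bp
  [92,96): 4 bp
  [96,107): 11 bp
  [107,132): 25 bp
  [132,143): 11 bp
  [143,154): 11 bp
  [154,162): 8 bp
  [162,164): 2 bp
  [164,166): 2 bp
  [166,174): 8 bp
  [174,179): 5 bp
  [179,187): 8 bp
  [187,197): 10 bp
  [197,207): 10 bp
  [207,219): 12 bp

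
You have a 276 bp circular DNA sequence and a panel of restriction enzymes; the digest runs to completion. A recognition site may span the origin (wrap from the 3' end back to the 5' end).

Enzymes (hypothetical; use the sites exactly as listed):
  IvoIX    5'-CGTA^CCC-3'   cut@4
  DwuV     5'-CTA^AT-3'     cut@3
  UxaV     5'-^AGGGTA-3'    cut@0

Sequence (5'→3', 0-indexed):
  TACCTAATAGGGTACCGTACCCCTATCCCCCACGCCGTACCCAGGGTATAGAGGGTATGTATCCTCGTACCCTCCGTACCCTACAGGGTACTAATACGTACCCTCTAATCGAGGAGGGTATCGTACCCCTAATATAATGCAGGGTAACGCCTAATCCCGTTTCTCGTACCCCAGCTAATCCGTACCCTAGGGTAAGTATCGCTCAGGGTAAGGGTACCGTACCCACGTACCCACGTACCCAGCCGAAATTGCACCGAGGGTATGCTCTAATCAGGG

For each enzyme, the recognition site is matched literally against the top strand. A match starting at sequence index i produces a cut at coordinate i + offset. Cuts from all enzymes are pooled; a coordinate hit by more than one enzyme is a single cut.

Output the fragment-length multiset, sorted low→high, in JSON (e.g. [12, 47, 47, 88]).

Scan for sites:
  IvoIX CGTACCC/4: at [15, 35, 65, 74, 96, 121, 164, 180, 217, 225, 233] ⇒ [19, 39, 69, 78, 100, 125, 168, 184, 221, 229, 237]
  DwuV CTAAT/3: at [3, 90, 104, 128, 150, 174, 266] ⇒ [6, 93, 107, 131, 153, 177, 269]
  UxaV AGGGTA/0: at [8, 42, 51, 84, 114, 140, 188, 204, 210, 256, 272] ⇒ [8, 42, 51, 84, 114, 140, 188, 204, 210, 256, 272]

Pooled cuts: [6, 8, 19, 39, 42, 51, 69, 78, 84, 93, 100, 107, 114, 125, 131, 140, 153, 168, 177, 184, 188, 204, 210, 221, 229, 237, 256, 269, 272]

Fragment lengths:
  6→8: 2 bp
  8→19: 11 bp
  19→39: 20 bp
  39→42: 3 bp
  42→51: 9 bp
  51→69: 18 bp
  69→78: 9 bp
  78→84: 6 bp
  84→93: 9 bp
  93→100: 7 bp
  100→107: 7 bp
  107→114: 7 bp
  114→125: 11 bp
  125→131: 6 bp
  131→140: 9 bp
  140→153: 13 bp
  153→168: 15 bp
  168→177: 9 bp
  177→184: 7 bp
  184→188: 4 bp
  188→204: 16 bp
  204→210: 6 bp
  210→221: 11 bp
  221→229: 8 bp
  229→237: 8 bp
  237→256: 19 bp
  256→269: 13 bp
  269→272: 3 bp
  272→6 (wrap): 276-272+6 = 10 bp

[2,3,3,4,6,6,6,7,7,7,7,8,8,9,9,9,9,9,10,11,11,11,13,13,15,16,18,19,20]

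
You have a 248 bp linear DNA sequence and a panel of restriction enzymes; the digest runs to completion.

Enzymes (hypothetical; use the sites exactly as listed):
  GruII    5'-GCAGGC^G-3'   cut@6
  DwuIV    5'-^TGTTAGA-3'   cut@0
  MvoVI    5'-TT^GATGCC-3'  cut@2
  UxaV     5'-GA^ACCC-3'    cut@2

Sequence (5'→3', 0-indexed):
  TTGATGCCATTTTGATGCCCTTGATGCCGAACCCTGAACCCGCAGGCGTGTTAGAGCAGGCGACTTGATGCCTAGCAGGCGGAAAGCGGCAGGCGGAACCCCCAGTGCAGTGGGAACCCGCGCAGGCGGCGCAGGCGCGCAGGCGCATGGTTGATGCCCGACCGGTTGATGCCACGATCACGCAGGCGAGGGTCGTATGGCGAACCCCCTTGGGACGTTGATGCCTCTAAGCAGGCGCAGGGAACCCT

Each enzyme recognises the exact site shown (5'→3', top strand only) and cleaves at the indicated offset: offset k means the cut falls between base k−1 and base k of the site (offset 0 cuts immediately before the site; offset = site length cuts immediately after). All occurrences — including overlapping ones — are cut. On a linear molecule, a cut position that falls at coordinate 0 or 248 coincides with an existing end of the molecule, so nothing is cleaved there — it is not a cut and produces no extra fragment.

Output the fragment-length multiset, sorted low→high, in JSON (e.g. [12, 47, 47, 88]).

Site scan:
  GruII (GCAGGCG, off=6): starts [41, 55, 74, 88, 121, 130, 138, 181, 230] → cuts [47, 61, 80, 94, 127, 136, 144, 187, 236]
  DwuIV (TGTTAGA, off=0): starts [48] → cuts [48]
  MvoVI (TTGATGCC, off=2): starts [0, 11, 20, 64, 150, 165, 217] → cuts [2, 13, 22, 66, 152, 167, 219]
  UxaV (GAACCC, off=2): starts [28, 35, 95, 113, 201, 241] → cuts [30, 37, 97, 115, 203, 243]

Pooled cuts: [2, 13, 22, 30, 37, 47, 48, 61, 66, 80, 94, 97, 115, 127, 136, 144, 152, 167, 187, 203, 219, 236, 243]

Fragment lengths:
  [0,2): 2 bp
  [2,13): 11 bp
  [13,22): 9 bp
  [22,30): 8 bp
  [30,37): 7 bp
  [37,47): 10 bp
  [47,48): 1 bp
  [48,61): 13 bp
  [61,66): 5 bp
  [66,80): 14 bp
  [80,94): 14 bp
  [94,97): 3 bp
  [97,115): 18 bp
  [115,127): 12 bp
  [127,136): 9 bp
  [136,144): 8 bp
  [144,152): 8 bp
  [152,167): 15 bp
  [167,187): 20 bp
  [187,203): 16 bp
  [203,219): 16 bp
  [219,236): 17 bp
  [236,243): 7 bp
  [243,248): 5 bp

[1,2,3,5,5,7,7,8,8,8,9,9,10,11,12,13,14,14,15,16,16,17,18,20]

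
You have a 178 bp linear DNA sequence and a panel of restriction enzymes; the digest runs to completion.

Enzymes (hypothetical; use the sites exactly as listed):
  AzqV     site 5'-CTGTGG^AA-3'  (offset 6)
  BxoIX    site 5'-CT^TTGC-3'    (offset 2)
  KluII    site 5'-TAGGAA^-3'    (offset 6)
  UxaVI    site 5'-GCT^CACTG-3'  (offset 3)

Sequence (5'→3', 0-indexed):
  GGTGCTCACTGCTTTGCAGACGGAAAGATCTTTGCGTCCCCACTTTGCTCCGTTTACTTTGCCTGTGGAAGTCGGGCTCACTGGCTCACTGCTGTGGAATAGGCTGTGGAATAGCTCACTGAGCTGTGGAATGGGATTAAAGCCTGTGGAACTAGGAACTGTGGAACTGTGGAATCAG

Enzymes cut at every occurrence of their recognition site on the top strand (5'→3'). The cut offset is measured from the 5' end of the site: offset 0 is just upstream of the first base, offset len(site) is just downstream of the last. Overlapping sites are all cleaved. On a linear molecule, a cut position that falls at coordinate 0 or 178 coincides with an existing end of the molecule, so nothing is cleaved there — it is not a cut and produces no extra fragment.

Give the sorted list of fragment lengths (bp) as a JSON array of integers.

Per-enzyme occurrences:
  AzqV (CTGTGGAA, off=6): starts [62, 91, 103, 123, 143, 158, 166] → cuts [68, 97, 109, 129, 149, 164, 172]
  BxoIX (CTTTGC, off=2): starts [11, 29, 42, 56] → cuts [13, 31, 44, 58]
  KluII (TAGGAA, off=6): starts [152] → cuts [158]
  UxaVI (GCTCACTG, off=3): starts [3, 75, 83, 113] → cuts [6, 78, 86, 116]

Pooled cuts: [6, 13, 31, 44, 58, 68, 78, 86, 97, 109, 116, 129, 149, 158, 164, 172]

Fragment lengths:
  [0,6): 6 bp
  [6,13): 7 bp
  [13,31): 18 bp
  [31,44): 13 bp
  [44,58): 14 bp
  [58,68): 10 bp
  [68,78): 10 bp
  [78,86): 8 bp
  [86,97): 11 bp
  [97,109): 12 bp
  [109,116): 7 bp
  [116,129): 13 bp
  [129,149): 20 bp
  [149,158): 9 bp
  [158,164): 6 bp
  [164,172): 8 bp
  [172,178): 6 bp

[6,6,6,7,7,8,8,9,10,10,11,12,13,13,14,18,20]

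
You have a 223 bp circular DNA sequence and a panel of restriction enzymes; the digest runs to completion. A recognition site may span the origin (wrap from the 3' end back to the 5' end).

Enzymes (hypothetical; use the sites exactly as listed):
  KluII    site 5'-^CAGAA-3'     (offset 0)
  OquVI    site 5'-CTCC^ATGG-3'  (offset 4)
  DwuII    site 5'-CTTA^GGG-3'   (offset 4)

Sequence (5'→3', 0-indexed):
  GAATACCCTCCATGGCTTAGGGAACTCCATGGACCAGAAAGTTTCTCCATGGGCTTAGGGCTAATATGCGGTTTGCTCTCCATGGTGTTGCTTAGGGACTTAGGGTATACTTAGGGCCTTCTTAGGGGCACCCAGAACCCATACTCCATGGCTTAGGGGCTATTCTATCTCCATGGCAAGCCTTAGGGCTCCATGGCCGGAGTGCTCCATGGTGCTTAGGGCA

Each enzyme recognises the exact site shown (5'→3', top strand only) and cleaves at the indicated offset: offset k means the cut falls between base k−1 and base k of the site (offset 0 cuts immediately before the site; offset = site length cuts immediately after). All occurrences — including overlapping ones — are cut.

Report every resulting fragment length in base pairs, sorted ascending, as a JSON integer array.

[3,6,7,8,8,8,8,9,9,10,11,11,13,13,13,14,15,16,17,24]

Site scan:
  KluII CAGAA/0: at [34, 132, 221] ⇒ [34, 132, 221]
  OquVI CTCCATGG/4: at [7, 24, 44, 77, 143, 168, 188, 204] ⇒ [11, 28, 48, 81, 147, 172, 192, 208]
  DwuII CTTAGGG/4: at [15, 53, 90, 98, 109, 120, 151, 181, 214] ⇒ [19, 57, 94, 102, 113, 124, 155, 185, 218]

Pooled cuts: [11, 19, 28, 34, 48, 57, 81, 94, 102, 113, 124, 132, 147, 155, 172, 185, 192, 208, 218, 221]

Fragments:
  11→19: 8 bp
  19→28: 9 bp
  28→34: 6 bp
  34→48: 14 bp
  48→57: 9 bp
  57→81: 24 bp
  81→94: 13 bp
  94→102: 8 bp
  102→113: 11 bp
  113→124: 11 bp
  124→132: 8 bp
  132→147: 15 bp
  147→155: 8 bp
  155→172: 17 bp
  172→185: 13 bp
  185→192: 7 bp
  192→208: 16 bp
  208→218: 10 bp
  218→221: 3 bp
  221→11 (wrap): 223-221+11 = 13 bp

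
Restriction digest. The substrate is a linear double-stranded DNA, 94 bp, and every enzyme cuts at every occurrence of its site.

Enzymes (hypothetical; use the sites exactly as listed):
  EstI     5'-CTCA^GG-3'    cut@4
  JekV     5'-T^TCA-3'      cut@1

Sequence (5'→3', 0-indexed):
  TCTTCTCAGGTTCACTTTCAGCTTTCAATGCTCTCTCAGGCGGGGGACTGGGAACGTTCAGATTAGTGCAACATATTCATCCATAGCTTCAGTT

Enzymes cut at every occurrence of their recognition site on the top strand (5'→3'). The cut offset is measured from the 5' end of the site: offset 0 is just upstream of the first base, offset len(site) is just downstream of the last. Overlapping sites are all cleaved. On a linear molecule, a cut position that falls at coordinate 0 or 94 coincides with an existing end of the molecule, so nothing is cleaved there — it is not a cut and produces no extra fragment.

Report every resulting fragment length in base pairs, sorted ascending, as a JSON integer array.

[3,6,6,7,8,12,14,19,19]

Scan for sites:
  EstI (CTCAGG, off=4): starts [4, 34] → cuts [8, 38]
  JekV (TTCA, off=1): starts [10, 16, 23, 56, 75, 87] → cuts [11, 17, 24, 57, 76, 88]

All cut coordinates (distinct, sorted): [8, 11, 17, 24, 38, 57, 76, 88]

Fragment lengths:
  [0,8): 8 bp
  [8,11): 3 bp
  [11,17): 6 bp
  [17,24): 7 bp
  [24,38): 14 bp
  [38,57): 19 bp
  [57,76): 19 bp
  [76,88): 12 bp
  [88,94): 6 bp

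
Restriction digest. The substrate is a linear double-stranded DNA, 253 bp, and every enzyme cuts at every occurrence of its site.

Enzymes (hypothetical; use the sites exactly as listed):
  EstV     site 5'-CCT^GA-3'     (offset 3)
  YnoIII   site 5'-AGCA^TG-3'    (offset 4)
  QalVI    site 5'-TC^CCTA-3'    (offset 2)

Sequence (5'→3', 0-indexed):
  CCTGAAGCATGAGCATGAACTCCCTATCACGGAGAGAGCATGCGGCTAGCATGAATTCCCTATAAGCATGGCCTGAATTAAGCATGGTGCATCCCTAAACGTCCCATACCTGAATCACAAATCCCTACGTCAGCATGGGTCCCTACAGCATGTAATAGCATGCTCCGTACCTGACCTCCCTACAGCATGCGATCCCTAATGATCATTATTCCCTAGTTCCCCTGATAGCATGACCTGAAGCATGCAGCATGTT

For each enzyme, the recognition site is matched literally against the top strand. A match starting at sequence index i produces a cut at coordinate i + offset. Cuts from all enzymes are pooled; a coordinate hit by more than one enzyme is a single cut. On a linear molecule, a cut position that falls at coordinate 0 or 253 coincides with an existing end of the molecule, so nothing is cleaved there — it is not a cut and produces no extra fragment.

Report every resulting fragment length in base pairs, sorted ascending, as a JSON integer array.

[3,4,6,6,6,6,6,6,6,7,7,7,7,7,9,9,9,10,10,10,11,12,12,12,12,17,18,18]

Per-enzyme occurrences:
  EstV (CCTGA, off=3): starts [0, 71, 108, 169, 220, 233] → cuts [3, 74, 111, 172, 223, 236]
  YnoIII (AGCATG, off=4): starts [5, 11, 36, 47, 64, 80, 131, 146, 156, 183, 226, 238, 245] → cuts [9, 15, 40, 51, 68, 84, 135, 150, 160, 187, 230, 242, 249]
  QalVI (TCCCTA, off=2): starts [20, 56, 91, 121, 139, 176, 192, 209] → cuts [22, 58, 93, 123, 141, 178, 194, 211]

Pooled cuts: [3, 9, 15, 22, 40, 51, 58, 68, 74, 84, 93, 111, 123, 135, 141, 150, 160, 172, 178, 187, 194, 211, 223, 230, 236, 242, 249]

Fragments:
  [0,3): 3 bp
  [3,9): 6 bp
  [9,15): 6 bp
  [15,22): 7 bp
  [22,40): 18 bp
  [40,51): 11 bp
  [51,58): 7 bp
  [58,68): 10 bp
  [68,74): 6 bp
  [74,84): 10 bp
  [84,93): 9 bp
  [93,111): 18 bp
  [111,123): 12 bp
  [123,135): 12 bp
  [135,141): 6 bp
  [141,150): 9 bp
  [150,160): 10 bp
  [160,172): 12 bp
  [172,178): 6 bp
  [178,187): 9 bp
  [187,194): 7 bp
  [194,211): 17 bp
  [211,223): 12 bp
  [223,230): 7 bp
  [230,236): 6 bp
  [236,242): 6 bp
  [242,249): 7 bp
  [249,253): 4 bp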